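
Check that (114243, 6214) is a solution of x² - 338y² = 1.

Compute x² = 114243² = 13051463049
Compute 338y² = 338·6214² = 338·38613796 = 13051463048
x² - 338y² = 13051463049 - 13051463048 = 1
Since this equals 1, (114243, 6214) is a solution.

Yes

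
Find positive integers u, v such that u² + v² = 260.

Search for u with 260 - u² a perfect square.
u = 2: 260 - 2² = 260 - 4 = 256 = 16² ✓
So u = 2, v = 16.

u = 2, v = 16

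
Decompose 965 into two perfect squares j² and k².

We need to find integers j, k > 0 such that j² + k² = 965.
Trying j = 2: k² = 965 - 2² = 965 - 4 = 961
k = 31
Check: 2² + 31² = 4 + 961 = 965 ✓

965 = 2² + 31²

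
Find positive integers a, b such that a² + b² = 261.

Search for a with 261 - a² a perfect square.
a = 6: 261 - 6² = 261 - 36 = 225 = 15² ✓
So a = 6, b = 15.

a = 6, b = 15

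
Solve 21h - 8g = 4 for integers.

Step 1: Check solvability.
gcd(21, 8) = 1
Since 1 divides 4, solutions exist.

Step 2: Apply extended Euclidean algorithm to find gcd.
We find integers such that 21*x0 + 8*y0 = 1

Step 3: Scale the particular solution.
Multiply by 4/1 = 4:
h = -12, g = -32

Step 4: Verify.
21*(-12) - 8*(-32) = 4 = 4 ✓

h = -12, g = -32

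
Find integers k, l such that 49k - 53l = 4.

Step 1: Check solvability.
gcd(49, 53) = 1
Since 1 divides 4, solutions exist.

Step 2: Apply extended Euclidean algorithm to find gcd.
We find integers such that 49*x0 + 53*y0 = 1

Step 3: Scale the particular solution.
Multiply by 4/1 = 4:
k = 52, l = 48

Step 4: Verify.
49*(52) - 53*(48) = 4 = 4 ✓

k = 52, l = 48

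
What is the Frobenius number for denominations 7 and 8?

For two coprime denominations a and b, the Frobenius number (largest value not representable as a non-negative combination) is ab - a - b.
Here gcd(7, 8) = 1, so they are coprime.
F(7, 8) = 7·8 - 7 - 8 = 56 - 15 = 41

41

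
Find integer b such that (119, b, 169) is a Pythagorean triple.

b² = c² - a² = 169² - 119² = 28561 - 14161 = 14400
b = sqrt(14400) = 120

120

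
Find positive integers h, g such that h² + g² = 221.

Search for h with 221 - h² a perfect square.
h = 5: 221 - 5² = 221 - 25 = 196 = 14² ✓
So h = 5, g = 14.

h = 5, g = 14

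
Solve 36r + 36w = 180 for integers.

Step 1: Check solvability.
gcd(36, 36) = 36
Since 36 divides 180, solutions exist.

Step 2: Apply extended Euclidean algorithm to find gcd.
We find integers such that 36*x0 + 36*y0 = 36

Step 3: Scale the particular solution.
Multiply by 180/36 = 5:
r = 0, w = 5

Step 4: Verify.
36*(0) + 36*(5) = 180 = 180 ✓

r = 0, w = 5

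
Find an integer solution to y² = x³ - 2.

Try small integer x values and check whether x³ - 2 is a perfect square.
x = 3: x³ - 2 = 3³ - 2 = 27 - 2 = 25
Is 25 a perfect square? 5² = 25 ✓
So (x, y) = (3, 5) is a solution.

x = 3, y = 5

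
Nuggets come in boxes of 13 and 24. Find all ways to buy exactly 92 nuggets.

We need non-negative integers (x, y) with 13x + 24y = 92.
For each x in 0..7, check if 92 - 13x is a non-negative multiple of 24.
No x yields an integer y ≥ 0.

No solution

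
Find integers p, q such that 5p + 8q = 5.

Step 1: Check solvability.
gcd(5, 8) = 1
Since 1 divides 5, solutions exist.

Step 2: Apply extended Euclidean algorithm to find gcd.
We find integers such that 5*x0 + 8*y0 = 1

Step 3: Scale the particular solution.
Multiply by 5/1 = 5:
p = -15, q = 10

Step 4: Verify.
5*(-15) + 8*(10) = 5 = 5 ✓

p = -15, q = 10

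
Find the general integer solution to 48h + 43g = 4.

Step 1: Compute gcd(48, 43) = 1.
Since 1 divides 4, solutions exist.

Step 2: Find a particular solution using extended Euclidean algorithm.
We get h₀ = -68, g₀ = 76.
Check: 48*-68 + 43*76 = 4 = 4 ✓

Step 3: Write the general solution.
h = -68 + (43/1)t = -68 + 43t
g = 76 - (48/1)t = 76 - 48t
for any integer t.

h = -68 + 43t, g = 76 - 48t for integer t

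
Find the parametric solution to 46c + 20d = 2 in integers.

Step 1: Compute gcd(46, 20) = 2.
Since 2 divides 2, solutions exist.

Step 2: Find a particular solution using extended Euclidean algorithm.
We get c₀ = -3, d₀ = 7.
Check: 46*-3 + 20*7 = 2 = 2 ✓

Step 3: Write the general solution.
c = -3 + (20/2)t = -3 + 10t
d = 7 - (46/2)t = 7 - 23t
for any integer t.

c = -3 + 10t, d = 7 - 23t for integer t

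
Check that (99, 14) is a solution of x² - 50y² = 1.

Compute x² = 99² = 9801
Compute 50y² = 50·14² = 50·196 = 9800
x² - 50y² = 9801 - 9800 = 1
Since this equals 1, (99, 14) is a solution.

Yes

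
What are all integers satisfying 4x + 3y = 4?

Step 1: Compute gcd(4, 3) = 1.
Since 1 divides 4, solutions exist.

Step 2: Find a particular solution using extended Euclidean algorithm.
We get x₀ = 4, y₀ = -4.
Check: 4*4 + 3*-4 = 4 = 4 ✓

Step 3: Write the general solution.
x = 4 + (3/1)t = 4 + 3t
y = -4 - (4/1)t = -4 - 4t
for any integer t.

x = 4 + 3t, y = -4 - 4t for integer t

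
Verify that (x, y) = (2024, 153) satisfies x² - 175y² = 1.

Compute x² = 2024² = 4096576
Compute 175y² = 175·153² = 175·23409 = 4096575
x² - 175y² = 4096576 - 4096575 = 1
Since this equals 1, (2024, 153) is a solution.

Yes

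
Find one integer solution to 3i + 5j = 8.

Step 1: Check solvability.
gcd(3, 5) = 1
Since 1 divides 8, solutions exist.

Step 2: Apply extended Euclidean algorithm to find gcd.
We find integers such that 3*x0 + 5*y0 = 1

Step 3: Scale the particular solution.
Multiply by 8/1 = 8:
i = 16, j = -8

Step 4: Verify.
3*(16) + 5*(-8) = 8 = 8 ✓

i = 16, j = -8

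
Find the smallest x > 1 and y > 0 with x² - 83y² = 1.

We seek the smallest positive integers (x, y) with x² - 83y² = 1, i.e., x² = 83y² + 1.
Try successive y values:
y = 1: x² = 83·1² + 1 = 84, not a perfect square
y = 2: x² = 83·2² + 1 = 333, not a perfect square
y = 3: x² = 83·3² + 1 = 748, not a perfect square
... continuing the search (or via continued fractions) ...
y = 9: x² = 83·9² + 1 = 6724, x = 82 ✓

Verify: 82² - 83·9² = 6724 - 6723 = 1 ✓

x = 82, y = 9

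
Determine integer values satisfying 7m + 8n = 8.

Step 1: Check solvability.
gcd(7, 8) = 1
Since 1 divides 8, solutions exist.

Step 2: Apply extended Euclidean algorithm to find gcd.
We find integers such that 7*x0 + 8*y0 = 1

Step 3: Scale the particular solution.
Multiply by 8/1 = 8:
m = -8, n = 8

Step 4: Verify.
7*(-8) + 8*(8) = 8 = 8 ✓

m = -8, n = 8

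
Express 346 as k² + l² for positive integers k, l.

We need to find integers k, l > 0 such that k² + l² = 346.
Trying k = 11: l² = 346 - 11² = 346 - 121 = 225
l = 15
Check: 11² + 15² = 121 + 225 = 346 ✓

346 = 11² + 15²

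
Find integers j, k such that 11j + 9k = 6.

Step 1: Check solvability.
gcd(11, 9) = 1
Since 1 divides 6, solutions exist.

Step 2: Apply extended Euclidean algorithm to find gcd.
We find integers such that 11*x0 + 9*y0 = 1

Step 3: Scale the particular solution.
Multiply by 6/1 = 6:
j = -24, k = 30

Step 4: Verify.
11*(-24) + 9*(30) = 6 = 6 ✓

j = -24, k = 30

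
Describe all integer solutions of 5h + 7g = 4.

Step 1: Compute gcd(5, 7) = 1.
Since 1 divides 4, solutions exist.

Step 2: Find a particular solution using extended Euclidean algorithm.
We get h₀ = 12, g₀ = -8.
Check: 5*12 + 7*-8 = 4 = 4 ✓

Step 3: Write the general solution.
h = 12 + (7/1)t = 12 + 7t
g = -8 - (5/1)t = -8 - 5t
for any integer t.

h = 12 + 7t, g = -8 - 5t for integer t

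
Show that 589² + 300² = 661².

Compute a² + b² = 589² + 300² = 346921 + 90000 = 436921
Compute c² = 661² = 436921
Since 436921 = 436921, confirmed.

Yes, it is a Pythagorean triple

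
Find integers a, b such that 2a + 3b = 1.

Step 1: Check solvability.
gcd(2, 3) = 1
Since 1 divides 1, solutions exist.

Step 2: Apply extended Euclidean algorithm to find gcd.
We find integers such that 2*x0 + 3*y0 = 1

Step 3: Scale the particular solution.
Multiply by 1/1 = 1:
a = -1, b = 1

Step 4: Verify.
2*(-1) + 3*(1) = 1 = 1 ✓

a = -1, b = 1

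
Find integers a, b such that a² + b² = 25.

We need to find integers a, b > 0 such that a² + b² = 25.
Trying a = 3: b² = 25 - 3² = 25 - 9 = 16
b = 4
Check: 3² + 4² = 9 + 16 = 25 ✓

25 = 3² + 4²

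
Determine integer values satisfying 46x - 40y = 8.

Step 1: Check solvability.
gcd(46, 40) = 2
Since 2 divides 8, solutions exist.

Step 2: Apply extended Euclidean algorithm to find gcd.
We find integers such that 46*x0 + 40*y0 = 2

Step 3: Scale the particular solution.
Multiply by 8/2 = 4:
x = 28, y = 32

Step 4: Verify.
46*(28) - 40*(32) = 8 = 8 ✓

x = 28, y = 32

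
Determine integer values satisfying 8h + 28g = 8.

Step 1: Check solvability.
gcd(8, 28) = 4
Since 4 divides 8, solutions exist.

Step 2: Apply extended Euclidean algorithm to find gcd.
We find integers such that 8*x0 + 28*y0 = 4

Step 3: Scale the particular solution.
Multiply by 8/4 = 2:
h = -6, g = 2

Step 4: Verify.
8*(-6) + 28*(2) = 8 = 8 ✓

h = -6, g = 2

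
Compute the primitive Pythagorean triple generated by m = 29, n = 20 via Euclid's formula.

a = m² - n² = 29² - 20² = 841 - 400 = 441
b = 2mn = 2·29·20 = 1160
c = m² + n² = 841 + 400 = 1241
Verify: 441² + 1160² = 194481 + 1345600 = 1540081 = 1241² ✓

(441, 1160, 1241)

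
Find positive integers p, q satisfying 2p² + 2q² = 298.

Try small values of p and check whether (298 - 2p²)/2 is a perfect square.
p = 10: 2·10² = 200, so 2q² = 298 - 200 = 98, giving q² = 49, q = 7.
Check: 2·10² + 2·7² = 200 + 98 = 298 ✓

p = 10, q = 7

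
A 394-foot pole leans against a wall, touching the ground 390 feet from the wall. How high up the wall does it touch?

The ladder, wall, and ground form a right triangle with hypotenuse 394 and one leg 390.
By the Pythagorean theorem: h² = 394² - 390² = 155236 - 152100 = 3136
h = √3136 = 56 feet

56 feet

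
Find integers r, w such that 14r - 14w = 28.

Step 1: Check solvability.
gcd(14, 14) = 14
Since 14 divides 28, solutions exist.

Step 2: Apply extended Euclidean algorithm to find gcd.
We find integers such that 14*x0 + 14*y0 = 14

Step 3: Scale the particular solution.
Multiply by 28/14 = 2:
r = 0, w = -2

Step 4: Verify.
14*(0) - 14*(-2) = 28 = 28 ✓

r = 0, w = -2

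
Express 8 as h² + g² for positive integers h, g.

We need to find integers h, g > 0 such that h² + g² = 8.
Trying h = 2: g² = 8 - 2² = 8 - 4 = 4
g = 2
Check: 2² + 2² = 4 + 4 = 8 ✓

8 = 2² + 2²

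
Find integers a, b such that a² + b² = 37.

We need to find integers a, b > 0 such that a² + b² = 37.
Trying a = 1: b² = 37 - 1² = 37 - 1 = 36
b = 6
Check: 1² + 6² = 1 + 36 = 37 ✓

37 = 1² + 6²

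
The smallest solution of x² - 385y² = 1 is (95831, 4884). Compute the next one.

Solutions to x² - Dy² = 1 are generated by powers of (x₀ + y₀√D).
The next solution satisfies x₁ + y₁√385 = (x₀ + y₀√385)², giving:
x₁ = x₀² + 385y₀² = 95831² + 385·4884² = 9183580561 + 9183580560 = 18367161121
y₁ = 2x₀y₀ = 2·95831·4884 = 936077208

Verify: 18367161121² - 385·936077208² = 337352607644773976641 - 337352607644773976640 = 1 ✓

x = 18367161121, y = 936077208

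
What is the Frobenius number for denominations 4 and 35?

For two coprime denominations a and b, the Frobenius number (largest value not representable as a non-negative combination) is ab - a - b.
Here gcd(4, 35) = 1, so they are coprime.
F(4, 35) = 4·35 - 4 - 35 = 140 - 39 = 101

101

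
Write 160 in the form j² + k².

We need to find integers j, k > 0 such that j² + k² = 160.
Trying j = 4: k² = 160 - 4² = 160 - 16 = 144
k = 12
Check: 4² + 12² = 16 + 144 = 160 ✓

160 = 4² + 12²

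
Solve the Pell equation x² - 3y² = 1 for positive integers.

We seek the smallest positive integers (x, y) with x² - 3y² = 1, i.e., x² = 3y² + 1.
Try successive y values:
y = 1: x² = 3·1² + 1 = 4, x = 2 ✓

Verify: 2² - 3·1² = 4 - 3 = 1 ✓

x = 2, y = 1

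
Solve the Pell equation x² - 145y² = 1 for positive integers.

We seek the smallest positive integers (x, y) with x² - 145y² = 1, i.e., x² = 145y² + 1.
Try successive y values:
y = 1: x² = 145·1² + 1 = 146, not a perfect square
y = 2: x² = 145·2² + 1 = 581, not a perfect square
y = 3: x² = 145·3² + 1 = 1306, not a perfect square
... continuing the search (or via continued fractions) ...
y = 24: x² = 145·24² + 1 = 83521, x = 289 ✓

Verify: 289² - 145·24² = 83521 - 83520 = 1 ✓

x = 289, y = 24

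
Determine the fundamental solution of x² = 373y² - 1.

We need x² = 373y² - 1. Try successive y:
y = 1: x² = 373·1² - 1 = 372, not a perfect square
y = 2: x² = 373·2² - 1 = 1491, not a perfect square
y = 3: x² = 373·3² - 1 = 3356, not a perfect square
...
y = 265: x² = 373·265² - 1 = 26193924 = 5118² ✓
Check: 5118² - 373·265² = 26193924 - 26193925 = -1 ✓

x = 5118, y = 265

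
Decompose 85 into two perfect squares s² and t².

We need to find integers s, t > 0 such that s² + t² = 85.
Trying s = 2: t² = 85 - 2² = 85 - 4 = 81
t = 9
Check: 2² + 9² = 4 + 81 = 85 ✓

85 = 2² + 9²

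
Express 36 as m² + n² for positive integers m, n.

No pair of positive integers m, n satisfies m² + n² = 36.

No solution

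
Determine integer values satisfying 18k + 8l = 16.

Step 1: Check solvability.
gcd(18, 8) = 2
Since 2 divides 16, solutions exist.

Step 2: Apply extended Euclidean algorithm to find gcd.
We find integers such that 18*x0 + 8*y0 = 2

Step 3: Scale the particular solution.
Multiply by 16/2 = 8:
k = 8, l = -16

Step 4: Verify.
18*(8) + 8*(-16) = 16 = 16 ✓

k = 8, l = -16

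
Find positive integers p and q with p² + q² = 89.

We need to find integers p, q > 0 such that p² + q² = 89.
Trying p = 5: q² = 89 - 5² = 89 - 25 = 64
q = 8
Check: 5² + 8² = 25 + 64 = 89 ✓

89 = 5² + 8²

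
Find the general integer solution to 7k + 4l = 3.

Step 1: Compute gcd(7, 4) = 1.
Since 1 divides 3, solutions exist.

Step 2: Find a particular solution using extended Euclidean algorithm.
We get k₀ = -3, l₀ = 6.
Check: 7*-3 + 4*6 = 3 = 3 ✓

Step 3: Write the general solution.
k = -3 + (4/1)t = -3 + 4t
l = 6 - (7/1)t = 6 - 7t
for any integer t.

k = -3 + 4t, l = 6 - 7t for integer t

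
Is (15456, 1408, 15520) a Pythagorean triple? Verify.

Compute a² + b² = 15456² + 1408² = 238887936 + 1982464 = 240870400
Compute c² = 15520² = 240870400
Since 240870400 = 240870400, confirmed.

Yes, it is a Pythagorean triple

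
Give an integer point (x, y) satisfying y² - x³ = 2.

Try small integer x values and check whether x³ + 2 is a perfect square.
x = -1: x³ + 2 = -1³ + 2 = -1 + 2 = 1
Is 1 a perfect square? 1² = 1 ✓
So (x, y) = (-1, 1) is a solution.

x = -1, y = 1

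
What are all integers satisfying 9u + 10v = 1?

Step 1: Compute gcd(9, 10) = 1.
Since 1 divides 1, solutions exist.

Step 2: Find a particular solution using extended Euclidean algorithm.
We get u₀ = -1, v₀ = 1.
Check: 9*-1 + 10*1 = 1 = 1 ✓

Step 3: Write the general solution.
u = -1 + (10/1)t = -1 + 10t
v = 1 - (9/1)t = 1 - 9t
for any integer t.

u = -1 + 10t, v = 1 - 9t for integer t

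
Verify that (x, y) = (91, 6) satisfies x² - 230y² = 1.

Compute x² = 91² = 8281
Compute 230y² = 230·6² = 230·36 = 8280
x² - 230y² = 8281 - 8280 = 1
Since this equals 1, (91, 6) is a solution.

Yes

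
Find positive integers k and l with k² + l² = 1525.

We need to find integers k, l > 0 such that k² + l² = 1525.
Trying k = 2: l² = 1525 - 2² = 1525 - 4 = 1521
l = 39
Check: 2² + 39² = 4 + 1521 = 1525 ✓

1525 = 2² + 39²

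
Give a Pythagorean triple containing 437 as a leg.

We need the other leg and hypotenuse such that 437² + x² = c².
Take x = 84, c = 445: 437² + 84² = 190969 + 7056 = 198025 = 445² ✓
Triple: (437, 84, 445)

(437, 84, 445)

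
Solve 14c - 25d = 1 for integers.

Step 1: Check solvability.
gcd(14, 25) = 1
Since 1 divides 1, solutions exist.

Step 2: Apply extended Euclidean algorithm to find gcd.
We find integers such that 14*x0 + 25*y0 = 1

Step 3: Scale the particular solution.
Multiply by 1/1 = 1:
c = 9, d = 5

Step 4: Verify.
14*(9) - 25*(5) = 1 = 1 ✓

c = 9, d = 5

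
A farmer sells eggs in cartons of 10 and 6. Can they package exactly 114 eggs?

We need non-negative a, b with 10a + 6b = 114.
gcd(10, 6) = 2 divides 114.
Try a = 0: 6b = 114 - 0 = 114, so b = 19.
One way: 0 cartons of 10 and 19 cartons of 6.

Yes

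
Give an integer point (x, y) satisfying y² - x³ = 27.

Try small integer x values and check whether x³ + 27 is a perfect square.
x = -3: x³ + 27 = -3³ + 27 = -27 + 27 = 0
Is 0 a perfect square? 0² = 0 ✓
So (x, y) = (-3, 0) is a solution.

x = -3, y = 0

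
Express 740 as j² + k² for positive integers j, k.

We need to find integers j, k > 0 such that j² + k² = 740.
Trying j = 8: k² = 740 - 8² = 740 - 64 = 676
k = 26
Check: 8² + 26² = 64 + 676 = 740 ✓

740 = 8² + 26²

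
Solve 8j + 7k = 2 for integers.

Step 1: Check solvability.
gcd(8, 7) = 1
Since 1 divides 2, solutions exist.

Step 2: Apply extended Euclidean algorithm to find gcd.
We find integers such that 8*x0 + 7*y0 = 1

Step 3: Scale the particular solution.
Multiply by 2/1 = 2:
j = 2, k = -2

Step 4: Verify.
8*(2) + 7*(-2) = 2 = 2 ✓

j = 2, k = -2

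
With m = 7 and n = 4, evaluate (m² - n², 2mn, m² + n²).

a = m² - n² = 49 - 16 = 33
b = 2mn = 2·7·4 = 56
c = m² + n² = 49 + 16 = 65
Verify: 33² + 56² = 1089 + 3136 = 4225 = 65² ✓

(33, 56, 65)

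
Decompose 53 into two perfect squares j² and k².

We need to find integers j, k > 0 such that j² + k² = 53.
Trying j = 2: k² = 53 - 2² = 53 - 4 = 49
k = 7
Check: 2² + 7² = 4 + 49 = 53 ✓

53 = 2² + 7²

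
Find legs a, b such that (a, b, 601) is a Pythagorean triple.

We need a² + b² = 601² = 361201.
Trying: 551² + 240² = 303601 + 57600 = 361201 ✓

(551, 240, 601)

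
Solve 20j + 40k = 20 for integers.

Step 1: Check solvability.
gcd(20, 40) = 20
Since 20 divides 20, solutions exist.

Step 2: Apply extended Euclidean algorithm to find gcd.
We find integers such that 20*x0 + 40*y0 = 20

Step 3: Scale the particular solution.
Multiply by 20/20 = 1:
j = 1, k = 0

Step 4: Verify.
20*(1) + 40*(0) = 20 = 20 ✓

j = 1, k = 0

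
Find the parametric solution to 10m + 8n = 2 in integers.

Step 1: Compute gcd(10, 8) = 2.
Since 2 divides 2, solutions exist.

Step 2: Find a particular solution using extended Euclidean algorithm.
We get m₀ = 1, n₀ = -1.
Check: 10*1 + 8*-1 = 2 = 2 ✓

Step 3: Write the general solution.
m = 1 + (8/2)t = 1 + 4t
n = -1 - (10/2)t = -1 - 5t
for any integer t.

m = 1 + 4t, n = -1 - 5t for integer t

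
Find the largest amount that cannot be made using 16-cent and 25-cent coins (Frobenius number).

For two coprime denominations a and b, the Frobenius number (largest value not representable as a non-negative combination) is ab - a - b.
Here gcd(16, 25) = 1, so they are coprime.
F(16, 25) = 16·25 - 16 - 25 = 400 - 41 = 359

359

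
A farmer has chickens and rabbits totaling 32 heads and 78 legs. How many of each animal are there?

Let c = chickens, r = rabbits.
Heads: c + r = 32
Legs: 2c + 4r = 78
From the first equation, c = 32 - r. Substitute:
2(32 - r) + 4r = 78
64 + 2r = 78
r = (78 - 64)/2 = 7
c = 32 - 7 = 25

Chickens: 25, Rabbits: 7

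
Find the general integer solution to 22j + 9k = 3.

Step 1: Compute gcd(22, 9) = 1.
Since 1 divides 3, solutions exist.

Step 2: Find a particular solution using extended Euclidean algorithm.
We get j₀ = -6, k₀ = 15.
Check: 22*-6 + 9*15 = 3 = 3 ✓

Step 3: Write the general solution.
j = -6 + (9/1)t = -6 + 9t
k = 15 - (22/1)t = 15 - 22t
for any integer t.

j = -6 + 9t, k = 15 - 22t for integer t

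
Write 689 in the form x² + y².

We need to find integers x, y > 0 such that x² + y² = 689.
Trying x = 8: y² = 689 - 8² = 689 - 64 = 625
y = 25
Check: 8² + 25² = 64 + 625 = 689 ✓

689 = 8² + 25²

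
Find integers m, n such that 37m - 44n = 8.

Step 1: Check solvability.
gcd(37, 44) = 1
Since 1 divides 8, solutions exist.

Step 2: Apply extended Euclidean algorithm to find gcd.
We find integers such that 37*x0 + 44*y0 = 1

Step 3: Scale the particular solution.
Multiply by 8/1 = 8:
m = -152, n = -128

Step 4: Verify.
37*(-152) - 44*(-128) = 8 = 8 ✓

m = -152, n = -128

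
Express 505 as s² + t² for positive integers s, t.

We need to find integers s, t > 0 such that s² + t² = 505.
Trying s = 8: t² = 505 - 8² = 505 - 64 = 441
t = 21
Check: 8² + 21² = 64 + 441 = 505 ✓

505 = 8² + 21²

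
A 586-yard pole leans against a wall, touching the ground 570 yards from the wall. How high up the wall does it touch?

The ladder, wall, and ground form a right triangle with hypotenuse 586 and one leg 570.
By the Pythagorean theorem: h² = 586² - 570² = 343396 - 324900 = 18496
h = √18496 = 136 yards

136 yards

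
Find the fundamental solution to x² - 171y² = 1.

We seek the smallest positive integers (x, y) with x² - 171y² = 1, i.e., x² = 171y² + 1.
Try successive y values:
y = 1: x² = 171·1² + 1 = 172, not a perfect square
y = 2: x² = 171·2² + 1 = 685, not a perfect square
y = 3: x² = 171·3² + 1 = 1540, not a perfect square
... continuing the search (or via continued fractions) ...
y = 13: x² = 171·13² + 1 = 28900, x = 170 ✓

Verify: 170² - 171·13² = 28900 - 28899 = 1 ✓

x = 170, y = 13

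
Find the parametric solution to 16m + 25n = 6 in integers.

Step 1: Compute gcd(16, 25) = 1.
Since 1 divides 6, solutions exist.

Step 2: Find a particular solution using extended Euclidean algorithm.
We get m₀ = 66, n₀ = -42.
Check: 16*66 + 25*-42 = 6 = 6 ✓

Step 3: Write the general solution.
m = 66 + (25/1)t = 66 + 25t
n = -42 - (16/1)t = -42 - 16t
for any integer t.

m = 66 + 25t, n = -42 - 16t for integer t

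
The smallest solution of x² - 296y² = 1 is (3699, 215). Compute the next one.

Solutions to x² - Dy² = 1 are generated by powers of (x₀ + y₀√D).
The next solution satisfies x₁ + y₁√296 = (x₀ + y₀√296)², giving:
x₁ = x₀² + 296y₀² = 3699² + 296·215² = 13682601 + 13682600 = 27365201
y₁ = 2x₀y₀ = 2·3699·215 = 1590570

Verify: 27365201² - 296·1590570² = 748854225770401 - 748854225770400 = 1 ✓

x = 27365201, y = 1590570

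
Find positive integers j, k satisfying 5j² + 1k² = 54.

Try small values of j and check whether (54 - 5j²)/1 is a perfect square.
j = 1: 5·1² = 5, so 1k² = 54 - 5 = 49, giving k² = 49, k = 7.
Check: 5·1² + 1·7² = 5 + 49 = 54 ✓

j = 1, k = 7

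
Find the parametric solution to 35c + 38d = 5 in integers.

Step 1: Compute gcd(35, 38) = 1.
Since 1 divides 5, solutions exist.

Step 2: Find a particular solution using extended Euclidean algorithm.
We get c₀ = -65, d₀ = 60.
Check: 35*-65 + 38*60 = 5 = 5 ✓

Step 3: Write the general solution.
c = -65 + (38/1)t = -65 + 38t
d = 60 - (35/1)t = 60 - 35t
for any integer t.

c = -65 + 38t, d = 60 - 35t for integer t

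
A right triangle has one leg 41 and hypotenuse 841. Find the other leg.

b² = c² - a² = 707281 - 1681 = 705600
b = 840

840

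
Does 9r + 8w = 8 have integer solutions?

Step 1: Compute gcd(9, 8).
gcd(9, 8) = 1

Step 2: Check divisibility.
Does 1 divide 8? 8 = 1 x 8, so yes.

By the theorem on linear Diophantine equations, 9r + 8w = 8 has integer solutions if and only if gcd(9, 8) divides 8. Since 1 | 8, solutions exist.

Yes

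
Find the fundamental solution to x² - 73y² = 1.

We seek the smallest positive integers (x, y) with x² - 73y² = 1, i.e., x² = 73y² + 1.
Try successive y values:
y = 1: x² = 73·1² + 1 = 74, not a perfect square
y = 2: x² = 73·2² + 1 = 293, not a perfect square
y = 3: x² = 73·3² + 1 = 658, not a perfect square
... continuing the search (or via continued fractions) ...
y = 267000: x² = 73·267000² + 1 = 5204097000001, x = 2281249 ✓

Verify: 2281249² - 73·267000² = 5204097000001 - 5204097000000 = 1 ✓

x = 2281249, y = 267000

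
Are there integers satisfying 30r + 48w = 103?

Step 1: Compute gcd(30, 48).
gcd(30, 48) = 6

Step 2: Check divisibility.
Does 6 divide 103? 103 = 6 x 17 + 1, so no.

By the theorem on linear Diophantine equations, 30r + 48w = 103 has integer solutions if and only if gcd(30, 48) divides 103. Since 6 does not divide 103, no solutions exist.

No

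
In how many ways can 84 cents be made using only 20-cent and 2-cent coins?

We need non-negative integers (x, y) with 20x + 2y = 84.
For each x from 0 to 4, check if (84 - 20x) is a non-negative multiple of 2.
Solutions (x, y): (0,42), (1,32), (2,22), (3,12), ...
Count: 5

5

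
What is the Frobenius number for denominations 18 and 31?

For two coprime denominations a and b, the Frobenius number (largest value not representable as a non-negative combination) is ab - a - b.
Here gcd(18, 31) = 1, so they are coprime.
F(18, 31) = 18·31 - 18 - 31 = 558 - 49 = 509

509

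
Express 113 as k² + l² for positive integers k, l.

We need to find integers k, l > 0 such that k² + l² = 113.
Trying k = 7: l² = 113 - 7² = 113 - 49 = 64
l = 8
Check: 7² + 8² = 49 + 64 = 113 ✓

113 = 7² + 8²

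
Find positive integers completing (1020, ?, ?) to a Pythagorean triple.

We need the other leg and hypotenuse such that 1020² + x² = c².
Take x = 611, c = 1189: 1020² + 611² = 1040400 + 373321 = 1413721 = 1189² ✓
Triple: (611, 1020, 1189)

(611, 1020, 1189)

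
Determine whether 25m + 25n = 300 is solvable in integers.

Step 1: Compute gcd(25, 25).
gcd(25, 25) = 25

Step 2: Check divisibility.
Does 25 divide 300? 300 = 25 x 12, so yes.

By the theorem on linear Diophantine equations, 25m + 25n = 300 has integer solutions if and only if gcd(25, 25) divides 300. Since 25 | 300, solutions exist.

Yes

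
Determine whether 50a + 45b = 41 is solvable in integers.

Step 1: Compute gcd(50, 45).
gcd(50, 45) = 5

Step 2: Check divisibility.
Does 5 divide 41? 41 = 5 x 8 + 1, so no.

By the theorem on linear Diophantine equations, 50a + 45b = 41 has integer solutions if and only if gcd(50, 45) divides 41. Since 5 does not divide 41, no solutions exist.

No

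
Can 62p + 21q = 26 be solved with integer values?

Step 1: Compute gcd(62, 21).
gcd(62, 21) = 1

Step 2: Check divisibility.
Does 1 divide 26? 26 = 1 x 26, so yes.

By the theorem on linear Diophantine equations, 62p + 21q = 26 has integer solutions if and only if gcd(62, 21) divides 26. Since 1 | 26, solutions exist.

Yes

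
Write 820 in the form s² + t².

We need to find integers s, t > 0 such that s² + t² = 820.
Trying s = 6: t² = 820 - 6² = 820 - 36 = 784
t = 28
Check: 6² + 28² = 36 + 784 = 820 ✓

820 = 6² + 28²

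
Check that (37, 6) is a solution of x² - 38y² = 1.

Compute x² = 37² = 1369
Compute 38y² = 38·6² = 38·36 = 1368
x² - 38y² = 1369 - 1368 = 1
Since this equals 1, (37, 6) is a solution.

Yes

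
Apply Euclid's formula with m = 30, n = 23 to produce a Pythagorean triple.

a = m² - n² = 30² - 23² = 900 - 529 = 371
b = 2mn = 2·30·23 = 1380
c = m² + n² = 900 + 529 = 1429
Verify: 371² + 1380² = 137641 + 1904400 = 2042041 = 1429² ✓

(371, 1380, 1429)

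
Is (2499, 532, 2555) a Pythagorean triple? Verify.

Compute a² + b² = 2499² + 532² = 6245001 + 283024 = 6528025
Compute c² = 2555² = 6528025
Since 6528025 = 6528025, confirmed.

Yes, it is a Pythagorean triple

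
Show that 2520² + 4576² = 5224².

Compute a² + b² = 2520² + 4576² = 6350400 + 20939776 = 27290176
Compute c² = 5224² = 27290176
Since 27290176 = 27290176, confirmed.

Yes, it is a Pythagorean triple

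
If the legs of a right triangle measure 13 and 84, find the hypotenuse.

c² = a² + b² = 13² + 84² = 169 + 7056 = 7225
c = 85

85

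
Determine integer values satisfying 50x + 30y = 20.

Step 1: Check solvability.
gcd(50, 30) = 10
Since 10 divides 20, solutions exist.

Step 2: Apply extended Euclidean algorithm to find gcd.
We find integers such that 50*x0 + 30*y0 = 10

Step 3: Scale the particular solution.
Multiply by 20/10 = 2:
x = -2, y = 4

Step 4: Verify.
50*(-2) + 30*(4) = 20 = 20 ✓

x = -2, y = 4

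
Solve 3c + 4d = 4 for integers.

Step 1: Check solvability.
gcd(3, 4) = 1
Since 1 divides 4, solutions exist.

Step 2: Apply extended Euclidean algorithm to find gcd.
We find integers such that 3*x0 + 4*y0 = 1

Step 3: Scale the particular solution.
Multiply by 4/1 = 4:
c = -4, d = 4

Step 4: Verify.
3*(-4) + 4*(4) = 4 = 4 ✓

c = -4, d = 4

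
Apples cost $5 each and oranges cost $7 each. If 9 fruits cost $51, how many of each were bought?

Let a = apples, o = oranges.
a + o = 9
5a + 7o = 51
Substitute o = 9 - a:
5a + 7(9 - a) = 51
(5 - 7)a = 51 - 63
-2a = -12
a = 6, o = 9 - 6 = 3

Apples: 6, Oranges: 3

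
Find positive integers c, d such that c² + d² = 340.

Search for c with 340 - c² a perfect square.
c = 4: 340 - 4² = 340 - 16 = 324 = 18² ✓
So c = 4, d = 18.

c = 4, d = 18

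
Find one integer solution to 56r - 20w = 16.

Step 1: Check solvability.
gcd(56, 20) = 4
Since 4 divides 16, solutions exist.

Step 2: Apply extended Euclidean algorithm to find gcd.
We find integers such that 56*x0 + 20*y0 = 4

Step 3: Scale the particular solution.
Multiply by 16/4 = 4:
r = -4, w = -12

Step 4: Verify.
56*(-4) - 20*(-12) = 16 = 16 ✓

r = -4, w = -12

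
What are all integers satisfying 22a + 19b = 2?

Step 1: Compute gcd(22, 19) = 1.
Since 1 divides 2, solutions exist.

Step 2: Find a particular solution using extended Euclidean algorithm.
We get a₀ = -12, b₀ = 14.
Check: 22*-12 + 19*14 = 2 = 2 ✓

Step 3: Write the general solution.
a = -12 + (19/1)t = -12 + 19t
b = 14 - (22/1)t = 14 - 22t
for any integer t.

a = -12 + 19t, b = 14 - 22t for integer t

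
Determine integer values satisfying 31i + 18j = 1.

Step 1: Check solvability.
gcd(31, 18) = 1
Since 1 divides 1, solutions exist.

Step 2: Apply extended Euclidean algorithm to find gcd.
We find integers such that 31*x0 + 18*y0 = 1

Step 3: Scale the particular solution.
Multiply by 1/1 = 1:
i = 7, j = -12

Step 4: Verify.
31*(7) + 18*(-12) = 1 = 1 ✓

i = 7, j = -12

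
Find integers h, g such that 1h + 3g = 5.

Step 1: Check solvability.
gcd(1, 3) = 1
Since 1 divides 5, solutions exist.

Step 2: Apply extended Euclidean algorithm to find gcd.
We find integers such that 1*x0 + 3*y0 = 1

Step 3: Scale the particular solution.
Multiply by 5/1 = 5:
h = 5, g = 0

Step 4: Verify.
1*(5) + 3*(0) = 5 = 5 ✓

h = 5, g = 0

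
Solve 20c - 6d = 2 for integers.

Step 1: Check solvability.
gcd(20, 6) = 2
Since 2 divides 2, solutions exist.

Step 2: Apply extended Euclidean algorithm to find gcd.
We find integers such that 20*x0 + 6*y0 = 2

Step 3: Scale the particular solution.
Multiply by 2/2 = 1:
c = 1, d = 3

Step 4: Verify.
20*(1) - 6*(3) = 2 = 2 ✓

c = 1, d = 3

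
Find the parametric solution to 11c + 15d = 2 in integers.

Step 1: Compute gcd(11, 15) = 1.
Since 1 divides 2, solutions exist.

Step 2: Find a particular solution using extended Euclidean algorithm.
We get c₀ = -8, d₀ = 6.
Check: 11*-8 + 15*6 = 2 = 2 ✓

Step 3: Write the general solution.
c = -8 + (15/1)t = -8 + 15t
d = 6 - (11/1)t = 6 - 11t
for any integer t.

c = -8 + 15t, d = 6 - 11t for integer t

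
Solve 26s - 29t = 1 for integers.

Step 1: Check solvability.
gcd(26, 29) = 1
Since 1 divides 1, solutions exist.

Step 2: Apply extended Euclidean algorithm to find gcd.
We find integers such that 26*x0 + 29*y0 = 1

Step 3: Scale the particular solution.
Multiply by 1/1 = 1:
s = -10, t = -9

Step 4: Verify.
26*(-10) - 29*(-9) = 1 = 1 ✓

s = -10, t = -9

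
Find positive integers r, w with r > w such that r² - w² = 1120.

Factor: r² - w² = (r+w)(r-w) = 1120.
We need two factors of 1120 with the same parity.
Use r+w = 560 and r-w = 2 (product 560·2 = 1120).
Adding: 2r = 562, so r = 281.
Subtracting: 2w = 558, so w = 279.
Check: 281² - 279² = 78961 - 77841 = 1120 ✓

r = 281, w = 279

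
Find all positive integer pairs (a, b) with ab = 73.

The positive divisors of 73 are: 1, 73.
Each divisor d gives the pair (d, 73/d):
(1, 73), (73, 1)

(1, 73), (73, 1)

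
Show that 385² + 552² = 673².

Compute a² + b² = 385² + 552² = 148225 + 304704 = 452929
Compute c² = 673² = 452929
Since 452929 = 452929, confirmed.

Yes, it is a Pythagorean triple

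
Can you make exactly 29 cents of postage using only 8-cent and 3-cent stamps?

We need non-negative x, y with 8x + 3y = 29.
gcd(8, 3) = 1 divides 29, so integer solutions exist.
Search for a non-negative one: x = 1 gives 3y = 29 - 8 = 21, so y = 7.
Check: 8·1 + 3·7 = 29 ✓

Yes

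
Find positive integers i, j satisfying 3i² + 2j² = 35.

Try small values of i and check whether (35 - 3i²)/2 is a perfect square.
i = 1: 3·1² = 3, so 2j² = 35 - 3 = 32, giving j² = 16, j = 4.
Check: 3·1² + 2·4² = 3 + 32 = 35 ✓

i = 1, j = 4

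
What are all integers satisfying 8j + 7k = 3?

Step 1: Compute gcd(8, 7) = 1.
Since 1 divides 3, solutions exist.

Step 2: Find a particular solution using extended Euclidean algorithm.
We get j₀ = 3, k₀ = -3.
Check: 8*3 + 7*-3 = 3 = 3 ✓

Step 3: Write the general solution.
j = 3 + (7/1)t = 3 + 7t
k = -3 - (8/1)t = -3 - 8t
for any integer t.

j = 3 + 7t, k = -3 - 8t for integer t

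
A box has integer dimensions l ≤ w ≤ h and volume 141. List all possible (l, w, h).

Iterate l from 1 to ⌊141^(1/3)⌋. For each l dividing 141, iterate w ≥ l with w dividing 141/l, and set h = 141/(l·w).
Triples found (2): (1×1×141), (1×3×47)

(1×1×141), (1×3×47)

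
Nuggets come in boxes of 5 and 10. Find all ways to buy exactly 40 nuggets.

We need non-negative integers (x, y) with 5x + 10y = 40.
For each x in 0..8, check if 40 - 5x is a non-negative multiple of 10.
x = 0: 10y = 40, y = 4 ✓
x = 2: 10y = 30, y = 3 ✓
x = 4: 10y = 20, y = 2 ✓
x = 6: 10y = 10, y = 1 ✓
x = 8: 10y = 0, y = 0 ✓

(0 boxes of 5, 4 boxes of 10), (2 boxes of 5, 3 boxes of 10), (4 boxes of 5, 2 boxes of 10), (6 boxes of 5, 1 boxes of 10), (8 boxes of 5, 0 boxes of 10)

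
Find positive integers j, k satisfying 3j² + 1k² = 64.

Try small values of j and check whether (64 - 3j²)/1 is a perfect square.
j = 4: 3·4² = 48, so 1k² = 64 - 48 = 16, giving k² = 16, k = 4.
Check: 3·4² + 1·4² = 48 + 16 = 64 ✓

j = 4, k = 4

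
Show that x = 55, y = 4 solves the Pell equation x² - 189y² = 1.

Compute x² = 55² = 3025
Compute 189y² = 189·4² = 189·16 = 3024
x² - 189y² = 3025 - 3024 = 1
Since this equals 1, (55, 4) is a solution.

Yes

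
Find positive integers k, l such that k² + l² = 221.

Search for k with 221 - k² a perfect square.
k = 5: 221 - 5² = 221 - 25 = 196 = 14² ✓
So k = 5, l = 14.

k = 5, l = 14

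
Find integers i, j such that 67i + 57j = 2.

Step 1: Check solvability.
gcd(67, 57) = 1
Since 1 divides 2, solutions exist.

Step 2: Apply extended Euclidean algorithm to find gcd.
We find integers such that 67*x0 + 57*y0 = 1

Step 3: Scale the particular solution.
Multiply by 2/1 = 2:
i = -34, j = 40

Step 4: Verify.
67*(-34) + 57*(40) = 2 = 2 ✓

i = -34, j = 40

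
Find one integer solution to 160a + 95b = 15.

Step 1: Check solvability.
gcd(160, 95) = 5
Since 5 divides 15, solutions exist.

Step 2: Apply extended Euclidean algorithm to find gcd.
We find integers such that 160*x0 + 95*y0 = 5

Step 3: Scale the particular solution.
Multiply by 15/5 = 3:
a = 9, b = -15

Step 4: Verify.
160*(9) + 95*(-15) = 15 = 15 ✓

a = 9, b = -15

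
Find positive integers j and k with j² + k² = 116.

We need to find integers j, k > 0 such that j² + k² = 116.
Trying j = 4: k² = 116 - 4² = 116 - 16 = 100
k = 10
Check: 4² + 10² = 16 + 100 = 116 ✓

116 = 4² + 10²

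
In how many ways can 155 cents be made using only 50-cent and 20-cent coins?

We need non-negative integers (x, y) with 50x + 20y = 155.
For each x from 0 to 3, check if (155 - 50x) is a non-negative multiple of 20.
Solutions (x, y): none
Count: 0

0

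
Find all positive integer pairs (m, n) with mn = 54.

The positive divisors of 54 are: 1, 2, 3, 6, 9, 18, 27, 54.
Each divisor d gives the pair (d, 54/d):
(1, 54), (2, 27), (3, 18), (6, 9), (9, 6), (18, 3), (27, 2), (54, 1)

(1, 54), (2, 27), (3, 18), (6, 9), (9, 6), (18, 3), (27, 2), (54, 1)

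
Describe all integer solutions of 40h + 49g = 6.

Step 1: Compute gcd(40, 49) = 1.
Since 1 divides 6, solutions exist.

Step 2: Find a particular solution using extended Euclidean algorithm.
We get h₀ = -66, g₀ = 54.
Check: 40*-66 + 49*54 = 6 = 6 ✓

Step 3: Write the general solution.
h = -66 + (49/1)t = -66 + 49t
g = 54 - (40/1)t = 54 - 40t
for any integer t.

h = -66 + 49t, g = 54 - 40t for integer t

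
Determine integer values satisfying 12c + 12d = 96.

Step 1: Check solvability.
gcd(12, 12) = 12
Since 12 divides 96, solutions exist.

Step 2: Apply extended Euclidean algorithm to find gcd.
We find integers such that 12*x0 + 12*y0 = 12

Step 3: Scale the particular solution.
Multiply by 96/12 = 8:
c = 0, d = 8

Step 4: Verify.
12*(0) + 12*(8) = 96 = 96 ✓

c = 0, d = 8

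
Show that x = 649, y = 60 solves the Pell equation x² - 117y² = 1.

Compute x² = 649² = 421201
Compute 117y² = 117·60² = 117·3600 = 421200
x² - 117y² = 421201 - 421200 = 1
Since this equals 1, (649, 60) is a solution.

Yes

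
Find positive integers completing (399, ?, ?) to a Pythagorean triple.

We need the other leg and hypotenuse such that 399² + x² = c².
Take x = 40, c = 401: 399² + 40² = 159201 + 1600 = 160801 = 401² ✓
Triple: (399, 40, 401)

(399, 40, 401)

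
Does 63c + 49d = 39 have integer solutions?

Step 1: Compute gcd(63, 49).
gcd(63, 49) = 7

Step 2: Check divisibility.
Does 7 divide 39? 39 = 7 x 5 + 4, so no.

By the theorem on linear Diophantine equations, 63c + 49d = 39 has integer solutions if and only if gcd(63, 49) divides 39. Since 7 does not divide 39, no solutions exist.

No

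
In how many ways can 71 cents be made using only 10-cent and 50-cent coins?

We need non-negative integers (x, y) with 10x + 50y = 71.
For each x from 0 to 7, check if (71 - 10x) is a non-negative multiple of 50.
Solutions (x, y): none
Count: 0

0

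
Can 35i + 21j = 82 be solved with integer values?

Step 1: Compute gcd(35, 21).
gcd(35, 21) = 7

Step 2: Check divisibility.
Does 7 divide 82? 82 = 7 x 11 + 5, so no.

By the theorem on linear Diophantine equations, 35i + 21j = 82 has integer solutions if and only if gcd(35, 21) divides 82. Since 7 does not divide 82, no solutions exist.

No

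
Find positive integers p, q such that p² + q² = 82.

Search for p with 82 - p² a perfect square.
p = 1: 82 - 1² = 82 - 1 = 81 = 9² ✓
So p = 1, q = 9.

p = 1, q = 9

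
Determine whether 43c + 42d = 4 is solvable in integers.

Step 1: Compute gcd(43, 42).
gcd(43, 42) = 1

Step 2: Check divisibility.
Does 1 divide 4? 4 = 1 x 4, so yes.

By the theorem on linear Diophantine equations, 43c + 42d = 4 has integer solutions if and only if gcd(43, 42) divides 4. Since 1 | 4, solutions exist.

Yes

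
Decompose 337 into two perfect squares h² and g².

We need to find integers h, g > 0 such that h² + g² = 337.
Trying h = 9: g² = 337 - 9² = 337 - 81 = 256
g = 16
Check: 9² + 16² = 81 + 256 = 337 ✓

337 = 9² + 16²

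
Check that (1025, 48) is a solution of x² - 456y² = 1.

Compute x² = 1025² = 1050625
Compute 456y² = 456·48² = 456·2304 = 1050624
x² - 456y² = 1050625 - 1050624 = 1
Since this equals 1, (1025, 48) is a solution.

Yes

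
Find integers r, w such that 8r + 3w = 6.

Step 1: Check solvability.
gcd(8, 3) = 1
Since 1 divides 6, solutions exist.

Step 2: Apply extended Euclidean algorithm to find gcd.
We find integers such that 8*x0 + 3*y0 = 1

Step 3: Scale the particular solution.
Multiply by 6/1 = 6:
r = -6, w = 18

Step 4: Verify.
8*(-6) + 3*(18) = 6 = 6 ✓

r = -6, w = 18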